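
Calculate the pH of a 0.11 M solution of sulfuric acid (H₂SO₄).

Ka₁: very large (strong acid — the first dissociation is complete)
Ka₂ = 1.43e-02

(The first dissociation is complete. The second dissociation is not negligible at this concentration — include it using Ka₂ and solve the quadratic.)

First dissociation is complete: [H⁺]₀ = [HSO₄⁻]₀ = C = 0.11 M. Second dissociation HSO₄⁻ ⇌ H⁺ + SO₄²⁻: let x = [SO₄²⁻]. Ka₂ = (C + x)·x / (C − x) = 1.43e-02 → x² + (C + Ka₂)·x − Ka₂·C = 0 → x² + 0.12430·x − 1.573e-03 = 0. x = (−0.12430 + √(0.12430² + 4 × 1.573e-03)) / 2 = 1.1577e-02 M. [H⁺] = C + x = 0.11 + 1.1577e-02 = 1.2158e-01 M. pH = -log(1.2158e-01) = 0.92.

pH = 0.92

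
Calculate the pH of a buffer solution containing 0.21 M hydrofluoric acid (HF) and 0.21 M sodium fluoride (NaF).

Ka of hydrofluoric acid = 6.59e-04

pKa = -log(6.59e-04) = 3.18. pH = pKa + log([A⁻]/[HA]) = 3.18 + log(0.21/0.21)

pH = 3.18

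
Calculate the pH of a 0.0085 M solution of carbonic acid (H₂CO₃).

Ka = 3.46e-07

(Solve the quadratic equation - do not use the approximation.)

x² + Ka×x - Ka×C = 0. Using quadratic formula: [H⁺] = 5.4058e-05

pH = 4.27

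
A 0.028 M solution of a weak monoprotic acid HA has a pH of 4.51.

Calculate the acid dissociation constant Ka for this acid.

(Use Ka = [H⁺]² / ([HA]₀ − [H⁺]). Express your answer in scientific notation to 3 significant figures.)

[H⁺] = 10^(−pH) = 10^(−4.51) = 3.090e-05 M. For HA ⇌ H⁺ + A⁻, Ka = [H⁺][A⁻]/[HA] = [H⁺]² / ([HA]₀ − [H⁺]) = (3.090e-05)² / (0.028 − 3.090e-05) = 3.41e-08.

K_a = 3.41e-08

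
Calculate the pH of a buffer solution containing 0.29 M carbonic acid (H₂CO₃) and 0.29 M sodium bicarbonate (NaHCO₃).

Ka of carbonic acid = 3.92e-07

pKa = -log(3.92e-07) = 6.41. pH = pKa + log([A⁻]/[HA]) = 6.41 + log(0.29/0.29)

pH = 6.41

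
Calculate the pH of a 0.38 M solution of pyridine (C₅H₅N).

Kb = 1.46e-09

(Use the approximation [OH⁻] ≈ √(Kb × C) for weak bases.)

[OH⁻] = √(Kb × C) = √(1.46e-09 × 0.38) = 2.3554e-05. pOH = 4.63, pH = 14 - pOH

pH = 9.37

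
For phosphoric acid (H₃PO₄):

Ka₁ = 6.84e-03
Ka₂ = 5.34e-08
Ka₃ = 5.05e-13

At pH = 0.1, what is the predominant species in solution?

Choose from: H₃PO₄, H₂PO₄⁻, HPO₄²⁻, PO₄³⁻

pKa₁ = 2.16, pKa₂ = 7.27, pKa₃ = 12.30. For a polyprotic acid the predominant species crosses at each pKa: below pKa_n the protonated form dominates, above it the deprotonated form does. At pH = 0.1, the predominant species is H₃PO₄.

H₃PO₄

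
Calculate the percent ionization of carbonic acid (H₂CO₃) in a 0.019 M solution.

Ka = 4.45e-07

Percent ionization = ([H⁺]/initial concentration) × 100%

Using Ka equilibrium: x² + Ka×x - Ka×C = 0. Solving: [H⁺] = 9.1729e-05. Percent = (9.1729e-05/0.019) × 100

Percent ionization = 0.483%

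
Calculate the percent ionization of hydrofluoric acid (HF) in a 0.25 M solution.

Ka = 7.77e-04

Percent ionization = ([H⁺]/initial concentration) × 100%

Using Ka equilibrium: x² + Ka×x - Ka×C = 0. Solving: [H⁺] = 1.3554e-02. Percent = (1.3554e-02/0.25) × 100

Percent ionization = 5.42%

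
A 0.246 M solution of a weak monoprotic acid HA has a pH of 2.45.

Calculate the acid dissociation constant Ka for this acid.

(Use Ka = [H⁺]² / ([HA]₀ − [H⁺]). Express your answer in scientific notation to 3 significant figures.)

[H⁺] = 10^(−pH) = 10^(−2.45) = 3.548e-03 M. For HA ⇌ H⁺ + A⁻, Ka = [H⁺][A⁻]/[HA] = [H⁺]² / ([HA]₀ − [H⁺]) = (3.548e-03)² / (0.246 − 3.548e-03) = 5.19e-05.

K_a = 5.19e-05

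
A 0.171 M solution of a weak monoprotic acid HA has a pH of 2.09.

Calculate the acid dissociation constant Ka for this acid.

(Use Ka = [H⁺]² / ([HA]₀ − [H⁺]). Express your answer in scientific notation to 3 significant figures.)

[H⁺] = 10^(−pH) = 10^(−2.09) = 8.128e-03 M. For HA ⇌ H⁺ + A⁻, Ka = [H⁺][A⁻]/[HA] = [H⁺]² / ([HA]₀ − [H⁺]) = (8.128e-03)² / (0.171 − 8.128e-03) = 4.06e-04.

K_a = 4.06e-04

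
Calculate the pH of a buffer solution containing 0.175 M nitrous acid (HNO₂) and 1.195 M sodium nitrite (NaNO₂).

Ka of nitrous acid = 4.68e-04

pKa = -log(4.68e-04) = 3.33. pH = pKa + log([A⁻]/[HA]) = 3.33 + log(1.195/0.175)

pH = 4.16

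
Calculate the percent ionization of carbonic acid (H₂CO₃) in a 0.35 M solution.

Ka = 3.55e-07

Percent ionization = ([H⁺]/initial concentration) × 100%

Using Ka equilibrium: x² + Ka×x - Ka×C = 0. Solving: [H⁺] = 3.5231e-04. Percent = (3.5231e-04/0.35) × 100

Percent ionization = 0.101%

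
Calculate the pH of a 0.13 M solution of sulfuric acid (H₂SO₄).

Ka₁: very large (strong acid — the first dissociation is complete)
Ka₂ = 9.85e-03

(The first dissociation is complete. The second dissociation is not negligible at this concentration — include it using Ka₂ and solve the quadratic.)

First dissociation is complete: [H⁺]₀ = [HSO₄⁻]₀ = C = 0.13 M. Second dissociation HSO₄⁻ ⇌ H⁺ + SO₄²⁻: let x = [SO₄²⁻]. Ka₂ = (C + x)·x / (C − x) = 9.85e-03 → x² + (C + Ka₂)·x − Ka₂·C = 0 → x² + 0.13985·x − 1.280e-03 = 0. x = (−0.13985 + √(0.13985² + 4 × 1.280e-03)) / 2 = 8.6244e-03 M. [H⁺] = C + x = 0.13 + 8.6244e-03 = 1.3862e-01 M. pH = -log(1.3862e-01) = 0.86.

pH = 0.86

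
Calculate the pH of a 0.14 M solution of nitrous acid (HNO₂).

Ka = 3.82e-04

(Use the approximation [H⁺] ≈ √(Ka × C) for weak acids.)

[H⁺] = √(Ka × C) = √(3.82e-04 × 0.14) = 7.3130e-03. pH = -log(7.3130e-03)

pH = 2.14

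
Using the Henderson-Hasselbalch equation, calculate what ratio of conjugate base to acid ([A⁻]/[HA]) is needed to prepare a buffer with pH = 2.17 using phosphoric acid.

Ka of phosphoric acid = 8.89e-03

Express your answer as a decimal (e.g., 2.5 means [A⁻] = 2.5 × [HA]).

pKa = -log(8.89e-03) = 2.0511. pH = pKa + log([A⁻]/[HA]), so log([A⁻]/[HA]) = pH − pKa = 2.17 − 2.0511 = 0.1189. [A⁻]/[HA] = 10^(0.1189) = 1.31

[A⁻]/[HA] = 1.31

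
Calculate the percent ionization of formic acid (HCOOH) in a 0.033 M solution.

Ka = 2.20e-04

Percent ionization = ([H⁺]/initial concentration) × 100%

Using Ka equilibrium: x² + Ka×x - Ka×C = 0. Solving: [H⁺] = 2.5867e-03. Percent = (2.5867e-03/0.033) × 100

Percent ionization = 7.84%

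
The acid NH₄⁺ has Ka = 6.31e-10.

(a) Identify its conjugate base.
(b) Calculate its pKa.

(a) The conjugate base is formed by removing one H⁺ from NH₄⁺, giving NH₃. (b) pKa = -log(Ka) = -log(6.31e-10) = 9.20.

Conjugate base: NH₃; pK_a = 9.20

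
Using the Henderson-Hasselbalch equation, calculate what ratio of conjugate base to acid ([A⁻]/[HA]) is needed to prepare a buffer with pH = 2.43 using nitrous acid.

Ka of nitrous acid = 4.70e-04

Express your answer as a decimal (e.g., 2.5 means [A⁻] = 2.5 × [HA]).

pKa = -log(4.70e-04) = 3.3279. pH = pKa + log([A⁻]/[HA]), so log([A⁻]/[HA]) = pH − pKa = 2.43 − 3.3279 = -0.8979. [A⁻]/[HA] = 10^(-0.8979) = 0.127

[A⁻]/[HA] = 0.127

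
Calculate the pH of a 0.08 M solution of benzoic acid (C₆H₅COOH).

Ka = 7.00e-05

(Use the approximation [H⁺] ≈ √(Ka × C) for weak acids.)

[H⁺] = √(Ka × C) = √(7.00e-05 × 0.08) = 2.3664e-03. pH = -log(2.3664e-03)

pH = 2.63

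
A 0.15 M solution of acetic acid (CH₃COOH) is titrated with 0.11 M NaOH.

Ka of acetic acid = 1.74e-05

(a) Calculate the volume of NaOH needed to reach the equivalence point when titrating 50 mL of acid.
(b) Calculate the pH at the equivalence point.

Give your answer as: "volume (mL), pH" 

moles acid = 0.15 × 50/1000 = 0.0075 mol; V_base = moles/0.11 × 1000 = 68.2 mL. At equivalence only the conjugate base is present: [A⁻] = 0.0075/0.118 = 6.3462e-02 M. Kb = Kw/Ka = 5.75e-10; [OH⁻] = √(Kb × [A⁻]) = 6.0392e-06; pOH = 5.22; pH = 14 - pOH = 8.78.

V = 68.2 mL, pH = 8.78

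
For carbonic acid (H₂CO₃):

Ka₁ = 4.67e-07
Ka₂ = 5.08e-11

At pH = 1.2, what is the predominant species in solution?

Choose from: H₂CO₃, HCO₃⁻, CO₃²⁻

pKa₁ = 6.33, pKa₂ = 10.29. For a polyprotic acid the predominant species crosses at each pKa: below pKa_n the protonated form dominates, above it the deprotonated form does. At pH = 1.2, the predominant species is H₂CO₃.

H₂CO₃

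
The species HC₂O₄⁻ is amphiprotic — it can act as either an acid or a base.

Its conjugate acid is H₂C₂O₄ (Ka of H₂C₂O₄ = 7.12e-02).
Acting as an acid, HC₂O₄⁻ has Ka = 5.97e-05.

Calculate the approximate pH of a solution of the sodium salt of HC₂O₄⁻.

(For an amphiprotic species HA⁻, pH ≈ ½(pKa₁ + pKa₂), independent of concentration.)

pKa₁ = -log(7.12e-02) = 1.15; pKa₂ = -log(5.97e-05) = 4.22. For an amphiprotic species, pH ≈ ½(pKa₁ + pKa₂) = ½(1.15 + 4.22) = 2.69.

pH = 2.69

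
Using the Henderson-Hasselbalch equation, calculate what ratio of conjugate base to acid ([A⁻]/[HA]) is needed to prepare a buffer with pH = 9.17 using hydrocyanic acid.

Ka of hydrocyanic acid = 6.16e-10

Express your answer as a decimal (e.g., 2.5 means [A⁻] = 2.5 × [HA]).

pKa = -log(6.16e-10) = 9.2104. pH = pKa + log([A⁻]/[HA]), so log([A⁻]/[HA]) = pH − pKa = 9.17 − 9.2104 = -0.0404. [A⁻]/[HA] = 10^(-0.0404) = 0.911

[A⁻]/[HA] = 0.911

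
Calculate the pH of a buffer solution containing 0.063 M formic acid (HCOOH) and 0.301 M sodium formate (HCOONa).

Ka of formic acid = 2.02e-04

pKa = -log(2.02e-04) = 3.69. pH = pKa + log([A⁻]/[HA]) = 3.69 + log(0.301/0.063)

pH = 4.37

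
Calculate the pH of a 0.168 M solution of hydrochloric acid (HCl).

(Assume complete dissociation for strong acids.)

[H⁺] = 0.168 M for strong acid. pH = -log[H⁺] = -log(0.168)

pH = 0.77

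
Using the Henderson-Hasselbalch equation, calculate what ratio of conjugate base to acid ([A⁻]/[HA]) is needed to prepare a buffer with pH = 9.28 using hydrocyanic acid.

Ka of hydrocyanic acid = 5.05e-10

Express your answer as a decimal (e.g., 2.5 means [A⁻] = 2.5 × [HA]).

pKa = -log(5.05e-10) = 9.2967. pH = pKa + log([A⁻]/[HA]), so log([A⁻]/[HA]) = pH − pKa = 9.28 − 9.2967 = -0.0167. [A⁻]/[HA] = 10^(-0.0167) = 0.962

[A⁻]/[HA] = 0.962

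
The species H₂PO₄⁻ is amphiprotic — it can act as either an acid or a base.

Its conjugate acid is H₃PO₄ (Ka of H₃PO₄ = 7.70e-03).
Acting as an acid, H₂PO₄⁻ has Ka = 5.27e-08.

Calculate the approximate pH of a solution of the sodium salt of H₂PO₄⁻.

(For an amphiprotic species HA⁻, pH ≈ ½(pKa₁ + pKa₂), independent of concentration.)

pKa₁ = -log(7.70e-03) = 2.11; pKa₂ = -log(5.27e-08) = 7.28. For an amphiprotic species, pH ≈ ½(pKa₁ + pKa₂) = ½(2.11 + 7.28) = 4.70.

pH = 4.70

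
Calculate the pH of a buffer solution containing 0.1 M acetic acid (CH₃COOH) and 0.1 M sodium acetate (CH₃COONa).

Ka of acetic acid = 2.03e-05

pKa = -log(2.03e-05) = 4.69. pH = pKa + log([A⁻]/[HA]) = 4.69 + log(0.1/0.1)

pH = 4.69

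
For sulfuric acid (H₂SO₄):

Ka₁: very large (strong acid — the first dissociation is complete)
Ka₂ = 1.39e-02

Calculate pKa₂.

pKa₂ = -log(Ka₂) = -log(1.39e-02) = 1.86.

pK_{a2} = 1.86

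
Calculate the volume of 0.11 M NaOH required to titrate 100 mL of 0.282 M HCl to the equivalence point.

At equivalence: moles acid = moles base. moles HCl = 0.282 × 100/1000 = 0.0282 mol. V_base = moles / 0.11 × 1000 = 256.4 mL.

V_{base} = 256.4 mL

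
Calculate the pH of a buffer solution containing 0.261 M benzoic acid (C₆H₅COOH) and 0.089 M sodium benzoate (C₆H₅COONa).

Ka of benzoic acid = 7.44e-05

pKa = -log(7.44e-05) = 4.13. pH = pKa + log([A⁻]/[HA]) = 4.13 + log(0.089/0.261)

pH = 3.66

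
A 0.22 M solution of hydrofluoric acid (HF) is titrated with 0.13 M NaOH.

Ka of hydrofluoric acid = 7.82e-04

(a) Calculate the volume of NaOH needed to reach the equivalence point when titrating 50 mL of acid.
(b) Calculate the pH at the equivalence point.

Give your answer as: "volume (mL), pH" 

moles acid = 0.22 × 50/1000 = 0.011 mol; V_base = moles/0.13 × 1000 = 84.6 mL. At equivalence only the conjugate base is present: [A⁻] = 0.011/0.135 = 8.1714e-02 M. Kb = Kw/Ka = 1.28e-11; [OH⁻] = √(Kb × [A⁻]) = 1.0222e-06; pOH = 5.99; pH = 14 - pOH = 8.01.

V = 84.6 mL, pH = 8.01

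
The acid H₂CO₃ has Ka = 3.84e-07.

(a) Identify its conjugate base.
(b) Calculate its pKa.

(a) The conjugate base is formed by removing one H⁺ from H₂CO₃, giving HCO₃⁻. (b) pKa = -log(Ka) = -log(3.84e-07) = 6.42.

Conjugate base: HCO₃⁻; pK_a = 6.42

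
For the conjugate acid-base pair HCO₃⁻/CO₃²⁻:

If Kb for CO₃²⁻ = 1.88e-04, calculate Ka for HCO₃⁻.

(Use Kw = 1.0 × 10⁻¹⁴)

For a conjugate pair Ka × Kb = Kw, so Ka = Kw/Kb = 1.0 × 10⁻¹⁴ / 1.88e-04 = 5.32e-11.

K_a = 5.32e-11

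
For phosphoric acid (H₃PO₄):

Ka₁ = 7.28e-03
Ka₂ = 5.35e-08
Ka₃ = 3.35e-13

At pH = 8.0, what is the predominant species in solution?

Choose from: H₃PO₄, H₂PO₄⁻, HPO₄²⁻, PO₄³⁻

pKa₁ = 2.14, pKa₂ = 7.27, pKa₃ = 12.47. For a polyprotic acid the predominant species crosses at each pKa: below pKa_n the protonated form dominates, above it the deprotonated form does. At pH = 8.0, the predominant species is HPO₄²⁻.

HPO₄²⁻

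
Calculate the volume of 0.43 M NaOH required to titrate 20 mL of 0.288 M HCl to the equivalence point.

At equivalence: moles acid = moles base. moles HCl = 0.288 × 20/1000 = 0.00576 mol. V_base = moles / 0.43 × 1000 = 13.4 mL.

V_{base} = 13.4 mL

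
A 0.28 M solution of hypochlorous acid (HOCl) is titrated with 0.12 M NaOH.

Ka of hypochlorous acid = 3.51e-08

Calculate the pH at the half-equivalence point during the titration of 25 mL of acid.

At half-equivalence [HA] = [A⁻], so Henderson-Hasselbalch gives pH = pKa = -log(3.51e-08) = 7.45.

pH = pKa = 7.45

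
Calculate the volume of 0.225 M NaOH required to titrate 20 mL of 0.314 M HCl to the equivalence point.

At equivalence: moles acid = moles base. moles HCl = 0.314 × 20/1000 = 0.00628 mol. V_base = moles / 0.225 × 1000 = 27.9 mL.

V_{base} = 27.9 mL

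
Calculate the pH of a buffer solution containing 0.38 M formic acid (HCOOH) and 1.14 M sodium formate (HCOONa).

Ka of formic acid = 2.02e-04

pKa = -log(2.02e-04) = 3.69. pH = pKa + log([A⁻]/[HA]) = 3.69 + log(1.14/0.38)

pH = 4.17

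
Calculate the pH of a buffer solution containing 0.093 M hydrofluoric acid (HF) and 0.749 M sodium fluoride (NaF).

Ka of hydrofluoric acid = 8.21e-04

pKa = -log(8.21e-04) = 3.09. pH = pKa + log([A⁻]/[HA]) = 3.09 + log(0.749/0.093)

pH = 3.99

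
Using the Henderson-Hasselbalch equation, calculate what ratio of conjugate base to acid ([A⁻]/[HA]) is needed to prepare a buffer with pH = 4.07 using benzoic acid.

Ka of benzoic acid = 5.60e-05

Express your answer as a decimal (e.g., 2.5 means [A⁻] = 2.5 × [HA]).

pKa = -log(5.60e-05) = 4.2518. pH = pKa + log([A⁻]/[HA]), so log([A⁻]/[HA]) = pH − pKa = 4.07 − 4.2518 = -0.1818. [A⁻]/[HA] = 10^(-0.1818) = 0.658

[A⁻]/[HA] = 0.658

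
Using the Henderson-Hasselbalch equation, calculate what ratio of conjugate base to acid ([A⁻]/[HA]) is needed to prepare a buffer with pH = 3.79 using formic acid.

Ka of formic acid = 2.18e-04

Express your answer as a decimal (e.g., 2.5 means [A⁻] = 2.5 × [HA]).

pKa = -log(2.18e-04) = 3.6615. pH = pKa + log([A⁻]/[HA]), so log([A⁻]/[HA]) = pH − pKa = 3.79 − 3.6615 = 0.1285. [A⁻]/[HA] = 10^(0.1285) = 1.34

[A⁻]/[HA] = 1.34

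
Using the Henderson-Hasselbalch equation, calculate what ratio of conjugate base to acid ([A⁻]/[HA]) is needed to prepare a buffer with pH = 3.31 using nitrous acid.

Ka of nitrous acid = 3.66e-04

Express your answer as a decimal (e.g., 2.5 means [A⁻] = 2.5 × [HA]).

pKa = -log(3.66e-04) = 3.4365. pH = pKa + log([A⁻]/[HA]), so log([A⁻]/[HA]) = pH − pKa = 3.31 − 3.4365 = -0.1265. [A⁻]/[HA] = 10^(-0.1265) = 0.747

[A⁻]/[HA] = 0.747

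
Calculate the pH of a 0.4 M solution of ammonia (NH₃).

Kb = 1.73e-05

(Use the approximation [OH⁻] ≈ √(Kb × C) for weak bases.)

[OH⁻] = √(Kb × C) = √(1.73e-05 × 0.4) = 2.6306e-03. pOH = 2.58, pH = 14 - pOH

pH = 11.42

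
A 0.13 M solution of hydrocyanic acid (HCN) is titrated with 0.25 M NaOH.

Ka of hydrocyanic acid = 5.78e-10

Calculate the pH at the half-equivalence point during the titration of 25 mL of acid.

At half-equivalence [HA] = [A⁻], so Henderson-Hasselbalch gives pH = pKa = -log(5.78e-10) = 9.24.

pH = pKa = 9.24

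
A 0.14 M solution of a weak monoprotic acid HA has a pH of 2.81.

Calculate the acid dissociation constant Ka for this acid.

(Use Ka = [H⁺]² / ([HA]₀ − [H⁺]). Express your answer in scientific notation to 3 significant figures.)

[H⁺] = 10^(−pH) = 10^(−2.81) = 1.549e-03 M. For HA ⇌ H⁺ + A⁻, Ka = [H⁺][A⁻]/[HA] = [H⁺]² / ([HA]₀ − [H⁺]) = (1.549e-03)² / (0.14 − 1.549e-03) = 1.73e-05.

K_a = 1.73e-05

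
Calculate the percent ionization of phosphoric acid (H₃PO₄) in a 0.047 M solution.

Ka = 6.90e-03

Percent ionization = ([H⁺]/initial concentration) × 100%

Using Ka equilibrium: x² + Ka×x - Ka×C = 0. Solving: [H⁺] = 1.4886e-02. Percent = (1.4886e-02/0.047) × 100

Percent ionization = 31.7%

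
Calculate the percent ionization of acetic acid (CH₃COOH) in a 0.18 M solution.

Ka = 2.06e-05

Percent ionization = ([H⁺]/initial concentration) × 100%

Using Ka equilibrium: x² + Ka×x - Ka×C = 0. Solving: [H⁺] = 1.9153e-03. Percent = (1.9153e-03/0.18) × 100

Percent ionization = 1.06%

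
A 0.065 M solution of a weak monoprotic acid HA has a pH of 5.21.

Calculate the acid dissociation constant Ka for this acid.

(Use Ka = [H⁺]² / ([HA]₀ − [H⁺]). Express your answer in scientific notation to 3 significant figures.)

[H⁺] = 10^(−pH) = 10^(−5.21) = 6.166e-06 M. For HA ⇌ H⁺ + A⁻, Ka = [H⁺][A⁻]/[HA] = [H⁺]² / ([HA]₀ − [H⁺]) = (6.166e-06)² / (0.065 − 6.166e-06) = 5.85e-10.

K_a = 5.85e-10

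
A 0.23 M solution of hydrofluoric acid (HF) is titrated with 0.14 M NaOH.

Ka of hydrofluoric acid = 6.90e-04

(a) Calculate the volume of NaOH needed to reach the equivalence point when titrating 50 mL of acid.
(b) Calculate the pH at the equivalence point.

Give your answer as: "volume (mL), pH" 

moles acid = 0.23 × 50/1000 = 0.0115 mol; V_base = moles/0.14 × 1000 = 82.1 mL. At equivalence only the conjugate base is present: [A⁻] = 0.0115/0.132 = 8.7027e-02 M. Kb = Kw/Ka = 1.45e-11; [OH⁻] = √(Kb × [A⁻]) = 1.1231e-06; pOH = 5.95; pH = 14 - pOH = 8.05.

V = 82.1 mL, pH = 8.05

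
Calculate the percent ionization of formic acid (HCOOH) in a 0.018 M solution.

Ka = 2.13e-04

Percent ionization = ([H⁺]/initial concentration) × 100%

Using Ka equilibrium: x² + Ka×x - Ka×C = 0. Solving: [H⁺] = 1.8545e-03. Percent = (1.8545e-03/0.018) × 100

Percent ionization = 10.3%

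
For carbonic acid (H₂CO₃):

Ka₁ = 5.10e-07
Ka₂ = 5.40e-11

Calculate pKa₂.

pKa₂ = -log(Ka₂) = -log(5.40e-11) = 10.27.

pK_{a2} = 10.27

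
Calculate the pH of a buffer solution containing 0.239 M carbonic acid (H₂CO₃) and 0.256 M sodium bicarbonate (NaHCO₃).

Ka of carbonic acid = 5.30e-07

pKa = -log(5.30e-07) = 6.28. pH = pKa + log([A⁻]/[HA]) = 6.28 + log(0.256/0.239)

pH = 6.31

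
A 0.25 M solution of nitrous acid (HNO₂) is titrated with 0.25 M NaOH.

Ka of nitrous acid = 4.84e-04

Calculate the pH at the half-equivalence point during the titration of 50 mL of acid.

At half-equivalence [HA] = [A⁻], so Henderson-Hasselbalch gives pH = pKa = -log(4.84e-04) = 3.32.

pH = pKa = 3.32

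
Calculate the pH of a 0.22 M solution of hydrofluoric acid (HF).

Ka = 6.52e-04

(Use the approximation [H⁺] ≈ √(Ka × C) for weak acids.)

[H⁺] = √(Ka × C) = √(6.52e-04 × 0.22) = 1.1977e-02. pH = -log(1.1977e-02)

pH = 1.92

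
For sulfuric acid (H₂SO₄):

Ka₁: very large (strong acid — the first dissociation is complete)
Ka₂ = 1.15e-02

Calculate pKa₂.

pKa₂ = -log(Ka₂) = -log(1.15e-02) = 1.94.

pK_{a2} = 1.94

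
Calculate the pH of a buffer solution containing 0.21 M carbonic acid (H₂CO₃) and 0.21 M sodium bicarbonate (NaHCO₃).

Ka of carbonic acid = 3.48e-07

pKa = -log(3.48e-07) = 6.46. pH = pKa + log([A⁻]/[HA]) = 6.46 + log(0.21/0.21)

pH = 6.46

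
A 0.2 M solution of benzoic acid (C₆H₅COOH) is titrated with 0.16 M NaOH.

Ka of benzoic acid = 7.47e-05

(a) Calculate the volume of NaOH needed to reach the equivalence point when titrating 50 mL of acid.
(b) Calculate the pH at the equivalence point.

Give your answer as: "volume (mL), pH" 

moles acid = 0.2 × 50/1000 = 0.01 mol; V_base = moles/0.16 × 1000 = 62.5 mL. At equivalence only the conjugate base is present: [A⁻] = 0.01/0.113 = 8.8889e-02 M. Kb = Kw/Ka = 1.34e-10; [OH⁻] = √(Kb × [A⁻]) = 3.4496e-06; pOH = 5.46; pH = 14 - pOH = 8.54.

V = 62.5 mL, pH = 8.54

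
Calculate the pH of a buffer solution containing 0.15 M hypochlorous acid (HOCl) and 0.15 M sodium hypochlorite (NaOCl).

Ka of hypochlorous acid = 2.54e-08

pKa = -log(2.54e-08) = 7.60. pH = pKa + log([A⁻]/[HA]) = 7.60 + log(0.15/0.15)

pH = 7.60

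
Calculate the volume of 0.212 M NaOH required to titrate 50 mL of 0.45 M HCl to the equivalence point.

At equivalence: moles acid = moles base. moles HCl = 0.45 × 50/1000 = 0.0225 mol. V_base = moles / 0.212 × 1000 = 106.1 mL.

V_{base} = 106.1 mL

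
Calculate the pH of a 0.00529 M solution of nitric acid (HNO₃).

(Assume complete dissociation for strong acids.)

[H⁺] = 0.00529 M for strong acid. pH = -log[H⁺] = -log(0.00529)

pH = 2.28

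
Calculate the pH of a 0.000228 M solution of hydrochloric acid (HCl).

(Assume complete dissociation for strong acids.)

[H⁺] = 0.000228 M for strong acid. pH = -log[H⁺] = -log(0.000228)

pH = 3.64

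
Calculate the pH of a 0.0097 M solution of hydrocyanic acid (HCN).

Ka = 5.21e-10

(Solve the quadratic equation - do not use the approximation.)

x² + Ka×x - Ka×C = 0. Using quadratic formula: [H⁺] = 2.2478e-06

pH = 5.65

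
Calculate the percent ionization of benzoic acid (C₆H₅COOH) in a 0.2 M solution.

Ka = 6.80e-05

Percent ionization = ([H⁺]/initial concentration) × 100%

Using Ka equilibrium: x² + Ka×x - Ka×C = 0. Solving: [H⁺] = 3.6540e-03. Percent = (3.6540e-03/0.2) × 100

Percent ionization = 1.83%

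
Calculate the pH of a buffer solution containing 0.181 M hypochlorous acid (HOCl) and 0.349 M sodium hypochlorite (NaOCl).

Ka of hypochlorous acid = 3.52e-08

pKa = -log(3.52e-08) = 7.45. pH = pKa + log([A⁻]/[HA]) = 7.45 + log(0.349/0.181)

pH = 7.74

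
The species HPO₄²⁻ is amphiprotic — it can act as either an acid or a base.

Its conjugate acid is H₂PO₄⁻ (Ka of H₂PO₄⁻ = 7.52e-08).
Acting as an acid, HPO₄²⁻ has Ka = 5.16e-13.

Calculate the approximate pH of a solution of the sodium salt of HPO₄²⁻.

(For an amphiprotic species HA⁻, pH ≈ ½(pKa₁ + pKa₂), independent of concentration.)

pKa₁ = -log(7.52e-08) = 7.12; pKa₂ = -log(5.16e-13) = 12.29. For an amphiprotic species, pH ≈ ½(pKa₁ + pKa₂) = ½(7.12 + 12.29) = 9.71.

pH = 9.71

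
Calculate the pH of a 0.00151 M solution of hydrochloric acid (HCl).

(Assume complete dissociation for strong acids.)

[H⁺] = 0.00151 M for strong acid. pH = -log[H⁺] = -log(0.00151)

pH = 2.82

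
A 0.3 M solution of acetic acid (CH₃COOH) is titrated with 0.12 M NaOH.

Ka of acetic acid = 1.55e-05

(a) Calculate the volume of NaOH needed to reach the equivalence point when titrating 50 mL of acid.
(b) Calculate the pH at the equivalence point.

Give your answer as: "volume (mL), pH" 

moles acid = 0.3 × 50/1000 = 0.015 mol; V_base = moles/0.12 × 1000 = 125.0 mL. At equivalence only the conjugate base is present: [A⁻] = 0.015/0.175 = 8.5714e-02 M. Kb = Kw/Ka = 6.45e-10; [OH⁻] = √(Kb × [A⁻]) = 7.4364e-06; pOH = 5.13; pH = 14 - pOH = 8.87.

V = 125.0 mL, pH = 8.87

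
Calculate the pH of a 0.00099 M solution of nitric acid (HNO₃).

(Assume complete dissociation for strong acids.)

[H⁺] = 0.00099 M for strong acid. pH = -log[H⁺] = -log(0.00099)

pH = 3.00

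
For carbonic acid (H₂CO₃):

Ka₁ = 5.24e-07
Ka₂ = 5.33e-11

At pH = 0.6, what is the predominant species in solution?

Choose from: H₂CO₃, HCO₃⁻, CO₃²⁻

pKa₁ = 6.28, pKa₂ = 10.27. For a polyprotic acid the predominant species crosses at each pKa: below pKa_n the protonated form dominates, above it the deprotonated form does. At pH = 0.6, the predominant species is H₂CO₃.

H₂CO₃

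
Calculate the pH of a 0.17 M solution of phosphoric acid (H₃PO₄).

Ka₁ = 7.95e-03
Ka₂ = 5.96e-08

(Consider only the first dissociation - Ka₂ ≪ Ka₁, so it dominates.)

First dissociation dominates. From Ka₁ = [H⁺][HA⁻]/[H₂A], x² + Ka₁·x − Ka₁·C = 0 with C = 0.17 M and Ka₁ = 7.95e-03. Solving: [H⁺] = (−Ka₁ + √(Ka₁² + 4·Ka₁·C)) / 2 = 3.3002e-02 M. pH = -log(3.3002e-02) = 1.48.

pH = 1.48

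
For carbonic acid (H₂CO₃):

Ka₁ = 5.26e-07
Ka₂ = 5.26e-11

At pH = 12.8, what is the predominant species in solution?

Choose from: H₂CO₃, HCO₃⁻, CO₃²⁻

pKa₁ = 6.28, pKa₂ = 10.28. For a polyprotic acid the predominant species crosses at each pKa: below pKa_n the protonated form dominates, above it the deprotonated form does. At pH = 12.8, the predominant species is CO₃²⁻.

CO₃²⁻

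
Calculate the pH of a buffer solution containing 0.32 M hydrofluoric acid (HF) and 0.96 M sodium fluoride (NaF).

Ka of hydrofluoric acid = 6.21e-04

pKa = -log(6.21e-04) = 3.21. pH = pKa + log([A⁻]/[HA]) = 3.21 + log(0.96/0.32)

pH = 3.68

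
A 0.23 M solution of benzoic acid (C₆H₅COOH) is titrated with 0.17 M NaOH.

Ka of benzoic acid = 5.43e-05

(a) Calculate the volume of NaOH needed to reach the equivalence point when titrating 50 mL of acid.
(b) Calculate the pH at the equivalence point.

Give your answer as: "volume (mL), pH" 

moles acid = 0.23 × 50/1000 = 0.0115 mol; V_base = moles/0.17 × 1000 = 67.6 mL. At equivalence only the conjugate base is present: [A⁻] = 0.0115/0.118 = 9.7750e-02 M. Kb = Kw/Ka = 1.84e-10; [OH⁻] = √(Kb × [A⁻]) = 4.2429e-06; pOH = 5.37; pH = 14 - pOH = 8.63.

V = 67.6 mL, pH = 8.63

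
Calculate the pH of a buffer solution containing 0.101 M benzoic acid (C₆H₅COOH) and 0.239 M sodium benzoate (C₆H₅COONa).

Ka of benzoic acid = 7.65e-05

pKa = -log(7.65e-05) = 4.12. pH = pKa + log([A⁻]/[HA]) = 4.12 + log(0.239/0.101)

pH = 4.49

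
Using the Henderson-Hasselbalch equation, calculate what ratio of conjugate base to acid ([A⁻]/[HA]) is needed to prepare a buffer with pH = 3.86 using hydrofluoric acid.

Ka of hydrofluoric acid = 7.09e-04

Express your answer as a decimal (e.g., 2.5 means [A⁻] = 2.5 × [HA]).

pKa = -log(7.09e-04) = 3.1494. pH = pKa + log([A⁻]/[HA]), so log([A⁻]/[HA]) = pH − pKa = 3.86 − 3.1494 = 0.7106. [A⁻]/[HA] = 10^(0.7106) = 5.14

[A⁻]/[HA] = 5.14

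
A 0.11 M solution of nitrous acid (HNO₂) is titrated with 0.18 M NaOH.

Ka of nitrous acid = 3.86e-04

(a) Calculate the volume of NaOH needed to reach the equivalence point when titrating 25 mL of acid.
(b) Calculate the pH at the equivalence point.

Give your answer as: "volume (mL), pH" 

moles acid = 0.11 × 25/1000 = 0.00275 mol; V_base = moles/0.18 × 1000 = 15.3 mL. At equivalence only the conjugate base is present: [A⁻] = 0.00275/0.040 = 6.8276e-02 M. Kb = Kw/Ka = 2.59e-11; [OH⁻] = √(Kb × [A⁻]) = 1.3300e-06; pOH = 5.88; pH = 14 - pOH = 8.12.

V = 15.3 mL, pH = 8.12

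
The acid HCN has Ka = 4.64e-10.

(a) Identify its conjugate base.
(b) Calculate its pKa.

(a) The conjugate base is formed by removing one H⁺ from HCN, giving CN⁻. (b) pKa = -log(Ka) = -log(4.64e-10) = 9.33.

Conjugate base: CN⁻; pK_a = 9.33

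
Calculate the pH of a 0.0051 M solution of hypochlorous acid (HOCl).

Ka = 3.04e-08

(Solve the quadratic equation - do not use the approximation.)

x² + Ka×x - Ka×C = 0. Using quadratic formula: [H⁺] = 1.2436e-05

pH = 4.91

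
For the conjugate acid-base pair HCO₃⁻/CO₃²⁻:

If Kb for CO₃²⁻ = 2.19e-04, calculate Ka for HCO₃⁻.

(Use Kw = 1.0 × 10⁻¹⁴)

For a conjugate pair Ka × Kb = Kw, so Ka = Kw/Kb = 1.0 × 10⁻¹⁴ / 2.19e-04 = 4.57e-11.

K_a = 4.57e-11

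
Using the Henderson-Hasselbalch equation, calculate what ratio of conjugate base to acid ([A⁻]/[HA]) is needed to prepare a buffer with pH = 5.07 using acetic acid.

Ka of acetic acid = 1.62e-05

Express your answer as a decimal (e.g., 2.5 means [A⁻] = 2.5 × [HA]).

pKa = -log(1.62e-05) = 4.7905. pH = pKa + log([A⁻]/[HA]), so log([A⁻]/[HA]) = pH − pKa = 5.07 − 4.7905 = 0.2795. [A⁻]/[HA] = 10^(0.2795) = 1.90

[A⁻]/[HA] = 1.90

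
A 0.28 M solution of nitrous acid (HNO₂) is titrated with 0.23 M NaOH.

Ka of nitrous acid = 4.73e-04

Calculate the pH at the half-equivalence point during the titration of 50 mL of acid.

At half-equivalence [HA] = [A⁻], so Henderson-Hasselbalch gives pH = pKa = -log(4.73e-04) = 3.33.

pH = pKa = 3.33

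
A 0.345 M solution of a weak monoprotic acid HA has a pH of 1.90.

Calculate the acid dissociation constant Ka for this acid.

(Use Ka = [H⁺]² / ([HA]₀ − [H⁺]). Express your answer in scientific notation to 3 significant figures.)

[H⁺] = 10^(−pH) = 10^(−1.90) = 1.259e-02 M. For HA ⇌ H⁺ + A⁻, Ka = [H⁺][A⁻]/[HA] = [H⁺]² / ([HA]₀ − [H⁺]) = (1.259e-02)² / (0.345 − 1.259e-02) = 4.77e-04.

K_a = 4.77e-04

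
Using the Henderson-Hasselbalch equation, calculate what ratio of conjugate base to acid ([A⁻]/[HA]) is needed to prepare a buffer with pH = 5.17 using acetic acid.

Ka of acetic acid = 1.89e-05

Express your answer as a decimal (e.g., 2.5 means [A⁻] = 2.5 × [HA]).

pKa = -log(1.89e-05) = 4.7235. pH = pKa + log([A⁻]/[HA]), so log([A⁻]/[HA]) = pH − pKa = 5.17 − 4.7235 = 0.4465. [A⁻]/[HA] = 10^(0.4465) = 2.80

[A⁻]/[HA] = 2.80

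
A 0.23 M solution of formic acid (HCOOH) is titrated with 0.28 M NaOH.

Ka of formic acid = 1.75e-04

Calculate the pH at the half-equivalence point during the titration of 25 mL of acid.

At half-equivalence [HA] = [A⁻], so Henderson-Hasselbalch gives pH = pKa = -log(1.75e-04) = 3.76.

pH = pKa = 3.76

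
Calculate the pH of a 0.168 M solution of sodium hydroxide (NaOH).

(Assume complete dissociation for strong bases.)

[OH⁻] = 0.168 M for strong base. pOH = -log[OH⁻] = 0.77, pH = 14 - pOH

pH = 13.23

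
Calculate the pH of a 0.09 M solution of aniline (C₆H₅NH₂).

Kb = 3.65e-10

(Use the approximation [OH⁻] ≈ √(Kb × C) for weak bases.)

[OH⁻] = √(Kb × C) = √(3.65e-10 × 0.09) = 5.7315e-06. pOH = 5.24, pH = 14 - pOH

pH = 8.76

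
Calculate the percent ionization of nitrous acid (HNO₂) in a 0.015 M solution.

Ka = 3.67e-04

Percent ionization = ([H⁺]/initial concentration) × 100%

Using Ka equilibrium: x² + Ka×x - Ka×C = 0. Solving: [H⁺] = 2.1699e-03. Percent = (2.1699e-03/0.015) × 100

Percent ionization = 14.5%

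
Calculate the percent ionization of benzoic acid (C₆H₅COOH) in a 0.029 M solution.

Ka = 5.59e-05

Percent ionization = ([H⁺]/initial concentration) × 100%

Using Ka equilibrium: x² + Ka×x - Ka×C = 0. Solving: [H⁺] = 1.2456e-03. Percent = (1.2456e-03/0.029) × 100

Percent ionization = 4.3%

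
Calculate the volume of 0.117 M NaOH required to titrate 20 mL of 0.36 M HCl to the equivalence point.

At equivalence: moles acid = moles base. moles HCl = 0.36 × 20/1000 = 0.0072 mol. V_base = moles / 0.117 × 1000 = 61.5 mL.

V_{base} = 61.5 mL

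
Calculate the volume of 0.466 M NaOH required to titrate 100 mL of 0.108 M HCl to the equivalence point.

At equivalence: moles acid = moles base. moles HCl = 0.108 × 100/1000 = 0.0108 mol. V_base = moles / 0.466 × 1000 = 23.2 mL.

V_{base} = 23.2 mL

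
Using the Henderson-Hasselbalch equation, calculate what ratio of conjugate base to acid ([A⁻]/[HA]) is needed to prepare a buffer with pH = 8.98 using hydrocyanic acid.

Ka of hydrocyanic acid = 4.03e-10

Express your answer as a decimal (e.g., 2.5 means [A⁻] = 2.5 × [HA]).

pKa = -log(4.03e-10) = 9.3947. pH = pKa + log([A⁻]/[HA]), so log([A⁻]/[HA]) = pH − pKa = 8.98 − 9.3947 = -0.4147. [A⁻]/[HA] = 10^(-0.4147) = 0.385

[A⁻]/[HA] = 0.385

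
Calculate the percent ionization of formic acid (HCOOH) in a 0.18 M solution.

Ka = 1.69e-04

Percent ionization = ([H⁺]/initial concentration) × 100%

Using Ka equilibrium: x² + Ka×x - Ka×C = 0. Solving: [H⁺] = 5.4316e-03. Percent = (5.4316e-03/0.18) × 100

Percent ionization = 3.02%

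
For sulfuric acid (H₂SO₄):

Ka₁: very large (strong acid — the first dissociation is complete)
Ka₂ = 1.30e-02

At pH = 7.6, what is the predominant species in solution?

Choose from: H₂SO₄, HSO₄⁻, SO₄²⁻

The first dissociation is complete, so H₂SO₄ itself is never the predominant species in water; pKa₂ = -log(1.30e-02) = 1.89. For a polyprotic acid the predominant species crosses at each pKa: below pKa_n the protonated form dominates, above it the deprotonated form does. At pH = 7.6, the predominant species is SO₄²⁻.

SO₄²⁻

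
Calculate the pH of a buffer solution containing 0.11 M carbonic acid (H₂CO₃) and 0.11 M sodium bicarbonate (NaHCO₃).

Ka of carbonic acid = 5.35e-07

pKa = -log(5.35e-07) = 6.27. pH = pKa + log([A⁻]/[HA]) = 6.27 + log(0.11/0.11)

pH = 6.27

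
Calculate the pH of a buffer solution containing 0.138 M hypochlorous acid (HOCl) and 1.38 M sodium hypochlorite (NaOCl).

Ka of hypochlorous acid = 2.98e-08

pKa = -log(2.98e-08) = 7.53. pH = pKa + log([A⁻]/[HA]) = 7.53 + log(1.38/0.138)

pH = 8.53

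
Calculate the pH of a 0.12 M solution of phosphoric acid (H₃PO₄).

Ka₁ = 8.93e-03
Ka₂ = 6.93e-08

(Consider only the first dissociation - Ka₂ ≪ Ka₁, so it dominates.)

First dissociation dominates. From Ka₁ = [H⁺][HA⁻]/[H₂A], x² + Ka₁·x − Ka₁·C = 0 with C = 0.12 M and Ka₁ = 8.93e-03. Solving: [H⁺] = (−Ka₁ + √(Ka₁² + 4·Ka₁·C)) / 2 = 2.8573e-02 M. pH = -log(2.8573e-02) = 1.54.

pH = 1.54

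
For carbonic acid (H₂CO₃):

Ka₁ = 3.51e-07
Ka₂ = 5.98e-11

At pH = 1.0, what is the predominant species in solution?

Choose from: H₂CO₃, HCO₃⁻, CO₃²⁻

pKa₁ = 6.45, pKa₂ = 10.22. For a polyprotic acid the predominant species crosses at each pKa: below pKa_n the protonated form dominates, above it the deprotonated form does. At pH = 1.0, the predominant species is H₂CO₃.

H₂CO₃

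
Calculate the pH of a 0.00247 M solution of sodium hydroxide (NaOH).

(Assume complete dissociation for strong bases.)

[OH⁻] = 0.00247 M for strong base. pOH = -log[OH⁻] = 2.61, pH = 14 - pOH

pH = 11.39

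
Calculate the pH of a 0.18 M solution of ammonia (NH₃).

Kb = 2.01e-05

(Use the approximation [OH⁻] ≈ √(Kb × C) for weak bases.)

[OH⁻] = √(Kb × C) = √(2.01e-05 × 0.18) = 1.9021e-03. pOH = 2.72, pH = 14 - pOH

pH = 11.28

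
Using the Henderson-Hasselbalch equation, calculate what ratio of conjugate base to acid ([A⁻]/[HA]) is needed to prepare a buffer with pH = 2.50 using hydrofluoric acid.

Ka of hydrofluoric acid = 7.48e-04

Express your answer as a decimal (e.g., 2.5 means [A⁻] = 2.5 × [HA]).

pKa = -log(7.48e-04) = 3.1261. pH = pKa + log([A⁻]/[HA]), so log([A⁻]/[HA]) = pH − pKa = 2.50 − 3.1261 = -0.6261. [A⁻]/[HA] = 10^(-0.6261) = 0.237

[A⁻]/[HA] = 0.237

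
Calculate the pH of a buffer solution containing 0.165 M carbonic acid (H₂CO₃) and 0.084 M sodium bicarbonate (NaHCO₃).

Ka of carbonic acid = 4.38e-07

pKa = -log(4.38e-07) = 6.36. pH = pKa + log([A⁻]/[HA]) = 6.36 + log(0.084/0.165)

pH = 6.07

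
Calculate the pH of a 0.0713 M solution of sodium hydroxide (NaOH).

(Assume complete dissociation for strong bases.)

[OH⁻] = 0.0713 M for strong base. pOH = -log[OH⁻] = 1.15, pH = 14 - pOH

pH = 12.85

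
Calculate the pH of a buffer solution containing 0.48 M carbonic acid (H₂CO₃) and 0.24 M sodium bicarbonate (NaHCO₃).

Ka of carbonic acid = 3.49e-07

pKa = -log(3.49e-07) = 6.46. pH = pKa + log([A⁻]/[HA]) = 6.46 + log(0.24/0.48)

pH = 6.16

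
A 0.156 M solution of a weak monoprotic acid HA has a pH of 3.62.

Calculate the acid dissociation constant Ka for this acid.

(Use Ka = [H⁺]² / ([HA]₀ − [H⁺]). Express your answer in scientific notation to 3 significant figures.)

[H⁺] = 10^(−pH) = 10^(−3.62) = 2.399e-04 M. For HA ⇌ H⁺ + A⁻, Ka = [H⁺][A⁻]/[HA] = [H⁺]² / ([HA]₀ − [H⁺]) = (2.399e-04)² / (0.156 − 2.399e-04) = 3.69e-07.

K_a = 3.69e-07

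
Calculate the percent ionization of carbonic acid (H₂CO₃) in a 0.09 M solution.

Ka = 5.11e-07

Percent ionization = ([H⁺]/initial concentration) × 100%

Using Ka equilibrium: x² + Ka×x - Ka×C = 0. Solving: [H⁺] = 2.1420e-04. Percent = (2.1420e-04/0.09) × 100

Percent ionization = 0.238%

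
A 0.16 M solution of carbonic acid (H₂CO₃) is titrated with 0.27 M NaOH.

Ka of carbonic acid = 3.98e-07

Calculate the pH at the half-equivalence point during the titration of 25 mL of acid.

At half-equivalence [HA] = [A⁻], so Henderson-Hasselbalch gives pH = pKa = -log(3.98e-07) = 6.40.

pH = pKa = 6.40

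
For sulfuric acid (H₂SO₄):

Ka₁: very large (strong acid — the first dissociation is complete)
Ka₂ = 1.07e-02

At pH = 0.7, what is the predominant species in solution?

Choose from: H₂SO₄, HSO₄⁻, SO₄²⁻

The first dissociation is complete, so H₂SO₄ itself is never the predominant species in water; pKa₂ = -log(1.07e-02) = 1.97. For a polyprotic acid the predominant species crosses at each pKa: below pKa_n the protonated form dominates, above it the deprotonated form does. At pH = 0.7, the predominant species is HSO₄⁻.

HSO₄⁻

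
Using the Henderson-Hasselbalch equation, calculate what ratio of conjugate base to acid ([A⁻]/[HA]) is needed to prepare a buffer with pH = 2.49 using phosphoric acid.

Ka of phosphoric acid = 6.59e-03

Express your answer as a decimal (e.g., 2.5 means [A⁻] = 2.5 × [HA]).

pKa = -log(6.59e-03) = 2.1811. pH = pKa + log([A⁻]/[HA]), so log([A⁻]/[HA]) = pH − pKa = 2.49 − 2.1811 = 0.3089. [A⁻]/[HA] = 10^(0.3089) = 2.04

[A⁻]/[HA] = 2.04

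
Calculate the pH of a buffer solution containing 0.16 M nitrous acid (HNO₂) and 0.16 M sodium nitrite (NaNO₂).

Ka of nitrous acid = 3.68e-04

pKa = -log(3.68e-04) = 3.43. pH = pKa + log([A⁻]/[HA]) = 3.43 + log(0.16/0.16)

pH = 3.43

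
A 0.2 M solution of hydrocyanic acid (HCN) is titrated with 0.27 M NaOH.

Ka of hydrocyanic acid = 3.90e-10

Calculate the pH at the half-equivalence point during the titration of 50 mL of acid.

At half-equivalence [HA] = [A⁻], so Henderson-Hasselbalch gives pH = pKa = -log(3.90e-10) = 9.41.

pH = pKa = 9.41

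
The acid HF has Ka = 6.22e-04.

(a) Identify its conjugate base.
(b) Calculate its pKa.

(a) The conjugate base is formed by removing one H⁺ from HF, giving F⁻. (b) pKa = -log(Ka) = -log(6.22e-04) = 3.21.

Conjugate base: F⁻; pK_a = 3.21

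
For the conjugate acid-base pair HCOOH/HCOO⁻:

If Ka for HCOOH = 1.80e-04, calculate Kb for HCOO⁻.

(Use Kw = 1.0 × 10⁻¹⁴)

For a conjugate pair Ka × Kb = Kw, so Kb = Kw/Ka = 1.0 × 10⁻¹⁴ / 1.80e-04 = 5.56e-11.

K_b = 5.56e-11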